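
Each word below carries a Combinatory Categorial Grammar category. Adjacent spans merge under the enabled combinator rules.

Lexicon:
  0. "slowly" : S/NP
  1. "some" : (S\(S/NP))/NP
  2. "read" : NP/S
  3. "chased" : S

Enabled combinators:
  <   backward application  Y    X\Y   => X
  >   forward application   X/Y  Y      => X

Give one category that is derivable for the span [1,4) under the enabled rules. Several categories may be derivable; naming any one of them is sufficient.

[0,4] S   <
  [0,1] "slowly" : S/NP
  [1,4] S\(S/NP)   >
    [1,2] "some" : (S\(S/NP))/NP
    [2,4] NP   >
      [2,3] "read" : NP/S
      [3,4] "chased" : S

S\(S/NP)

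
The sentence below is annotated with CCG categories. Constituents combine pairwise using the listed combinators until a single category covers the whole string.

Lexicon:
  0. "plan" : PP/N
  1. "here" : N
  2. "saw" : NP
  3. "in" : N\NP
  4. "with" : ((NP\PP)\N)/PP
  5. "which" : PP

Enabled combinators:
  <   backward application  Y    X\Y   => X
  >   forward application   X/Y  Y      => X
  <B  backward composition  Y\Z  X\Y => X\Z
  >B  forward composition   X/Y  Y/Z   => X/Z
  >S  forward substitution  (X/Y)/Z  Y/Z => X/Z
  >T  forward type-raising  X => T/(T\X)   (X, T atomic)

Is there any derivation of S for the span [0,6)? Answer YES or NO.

PP/N N NP N\NP ((NP\PP)\N)/PP PP
CKY chart[0,6] = {N/(N\NP), NP, NP/(NP\NP), PP/(PP\NP), S/(S\NP)}; S ∉ chart

NO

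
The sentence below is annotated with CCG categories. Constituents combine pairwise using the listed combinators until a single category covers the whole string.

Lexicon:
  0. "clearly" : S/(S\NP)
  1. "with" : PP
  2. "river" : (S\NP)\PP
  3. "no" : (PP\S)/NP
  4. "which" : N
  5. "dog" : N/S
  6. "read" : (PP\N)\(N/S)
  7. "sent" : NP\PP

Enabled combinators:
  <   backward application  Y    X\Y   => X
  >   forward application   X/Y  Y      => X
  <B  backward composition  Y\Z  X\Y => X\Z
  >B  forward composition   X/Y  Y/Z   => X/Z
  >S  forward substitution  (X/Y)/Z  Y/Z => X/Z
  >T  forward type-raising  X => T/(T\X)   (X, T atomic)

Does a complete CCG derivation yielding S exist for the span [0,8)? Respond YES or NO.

NO

S/(S\NP) PP (S\NP)\PP (PP\S)/NP N N/S (PP\N)\(N/S) NP\PP
CKY chart[0,8] = {N/(N\PP), NP/(NP\PP), PP, PP/(NP\NP), PP/(PP\PP), S/(S\PP)}; S ∉ chart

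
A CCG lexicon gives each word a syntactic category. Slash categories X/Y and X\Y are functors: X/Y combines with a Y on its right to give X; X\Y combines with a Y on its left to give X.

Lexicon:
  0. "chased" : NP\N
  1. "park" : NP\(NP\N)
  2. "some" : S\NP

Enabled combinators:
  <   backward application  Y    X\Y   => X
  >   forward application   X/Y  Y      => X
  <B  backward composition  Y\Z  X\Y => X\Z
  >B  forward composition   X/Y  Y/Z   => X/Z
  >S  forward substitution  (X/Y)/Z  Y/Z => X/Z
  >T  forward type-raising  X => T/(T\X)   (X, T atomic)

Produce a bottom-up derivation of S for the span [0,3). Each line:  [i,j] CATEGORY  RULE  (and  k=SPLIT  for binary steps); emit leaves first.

[0,1] NP\N  lex  "chased"
[1,2] NP\(NP\N)  lex  "park"
[0,2] NP  <  k=1
[2,3] S\NP  lex  "some"
[0,3] S  <  k=2

[0,3] S   <
  [0,2] NP   <
    [0,1] "chased" : NP\N
    [1,2] "park" : NP\(NP\N)
  [2,3] "some" : S\NP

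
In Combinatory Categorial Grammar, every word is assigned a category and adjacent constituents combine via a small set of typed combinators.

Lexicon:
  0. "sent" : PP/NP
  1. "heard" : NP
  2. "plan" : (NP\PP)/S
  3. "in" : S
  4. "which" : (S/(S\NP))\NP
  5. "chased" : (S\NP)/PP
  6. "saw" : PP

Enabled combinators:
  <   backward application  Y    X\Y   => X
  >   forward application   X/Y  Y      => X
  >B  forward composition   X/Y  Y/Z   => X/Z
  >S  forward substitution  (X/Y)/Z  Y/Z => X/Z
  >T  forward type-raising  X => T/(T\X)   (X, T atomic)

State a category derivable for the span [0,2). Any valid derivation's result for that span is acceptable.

[0,7] S   >
  [0,5] S/(S\NP)   <
    [0,4] NP   <
      [0,2] PP   >
        [0,1] "sent" : PP/NP
        [1,2] "heard" : NP
      [2,4] NP\PP   >
        [2,3] "plan" : (NP\PP)/S
        [3,4] "in" : S
    [4,5] "which" : (S/(S\NP))\NP
  [5,7] S\NP   >
    [5,6] "chased" : (S\NP)/PP
    [6,7] "saw" : PP

PP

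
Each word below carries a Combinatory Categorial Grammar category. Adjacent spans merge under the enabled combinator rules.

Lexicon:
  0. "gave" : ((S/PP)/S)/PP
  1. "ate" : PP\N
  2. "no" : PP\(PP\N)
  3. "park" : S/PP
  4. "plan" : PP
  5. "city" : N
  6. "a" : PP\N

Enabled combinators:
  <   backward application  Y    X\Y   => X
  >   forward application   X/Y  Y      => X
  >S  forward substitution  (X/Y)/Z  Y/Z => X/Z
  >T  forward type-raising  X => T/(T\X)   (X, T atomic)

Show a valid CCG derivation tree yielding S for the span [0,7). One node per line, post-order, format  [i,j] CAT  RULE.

[0,7] S   >
  [0,5] S/PP   >
    [0,3] (S/PP)/S   >
      [0,1] "gave" : ((S/PP)/S)/PP
      [1,3] PP   <
        [1,2] "ate" : PP\N
        [2,3] "no" : PP\(PP\N)
    [3,5] S   >
      [3,4] "park" : S/PP
      [4,5] "plan" : PP
  [5,7] PP   >
    [5,6] PP/(PP\N)   >T
      [5,6] "city" : N
    [6,7] "a" : PP\N

[0,1] ((S/PP)/S)/PP  lex  "gave"
[1,2] PP\N  lex  "ate"
[2,3] PP\(PP\N)  lex  "no"
[1,3] PP  <  k=2
[0,3] (S/PP)/S  >  k=1
[3,4] S/PP  lex  "park"
[4,5] PP  lex  "plan"
[3,5] S  >  k=4
[0,5] S/PP  >  k=3
[5,6] N  lex  "city"
[5,6] PP/(PP\N)  >T
[6,7] PP\N  lex  "a"
[5,7] PP  >  k=6
[0,7] S  >  k=5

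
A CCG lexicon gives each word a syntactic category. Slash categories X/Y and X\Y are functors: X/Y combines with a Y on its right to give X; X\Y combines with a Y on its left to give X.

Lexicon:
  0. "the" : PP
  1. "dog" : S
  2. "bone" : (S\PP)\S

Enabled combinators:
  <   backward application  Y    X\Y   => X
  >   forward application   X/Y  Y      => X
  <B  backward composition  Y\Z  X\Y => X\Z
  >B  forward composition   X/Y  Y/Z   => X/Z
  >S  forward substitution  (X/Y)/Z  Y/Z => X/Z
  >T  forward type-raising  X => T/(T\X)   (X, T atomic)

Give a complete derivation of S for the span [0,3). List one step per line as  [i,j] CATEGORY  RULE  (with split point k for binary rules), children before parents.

[0,3] S   <
  [0,1] "the" : PP
  [1,3] S\PP   <
    [1,2] "dog" : S
    [2,3] "bone" : (S\PP)\S

[0,1] PP  lex  "the"
[1,2] S  lex  "dog"
[2,3] (S\PP)\S  lex  "bone"
[1,3] S\PP  <  k=2
[0,3] S  <  k=1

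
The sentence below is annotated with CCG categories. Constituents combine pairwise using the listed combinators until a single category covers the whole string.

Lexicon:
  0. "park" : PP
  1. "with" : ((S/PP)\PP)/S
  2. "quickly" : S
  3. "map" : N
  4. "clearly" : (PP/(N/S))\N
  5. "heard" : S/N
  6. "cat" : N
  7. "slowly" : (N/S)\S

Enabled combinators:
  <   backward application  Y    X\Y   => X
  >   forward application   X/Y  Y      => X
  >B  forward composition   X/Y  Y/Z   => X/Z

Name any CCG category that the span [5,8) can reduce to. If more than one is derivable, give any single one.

[0,8] S   >
  [0,3] S/PP   <
    [0,1] "park" : PP
    [1,3] (S/PP)\PP   >
      [1,2] "with" : ((S/PP)\PP)/S
      [2,3] "quickly" : S
  [3,8] PP   >
    [3,5] PP/(N/S)   <
      [3,4] "map" : N
      [4,5] "clearly" : (PP/(N/S))\N
    [5,8] N/S   <
      [5,7] S   >
        [5,6] "heard" : S/N
        [6,7] "cat" : N
      [7,8] "slowly" : (N/S)\S

N/S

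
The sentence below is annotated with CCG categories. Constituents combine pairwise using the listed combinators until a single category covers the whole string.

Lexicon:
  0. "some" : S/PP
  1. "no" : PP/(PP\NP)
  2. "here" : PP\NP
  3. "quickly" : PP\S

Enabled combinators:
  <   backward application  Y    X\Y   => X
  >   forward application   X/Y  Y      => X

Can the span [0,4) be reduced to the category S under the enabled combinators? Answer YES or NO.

S/PP PP/(PP\NP) PP\NP PP\S
CKY chart[0,4] = {PP}; S ∉ chart

NO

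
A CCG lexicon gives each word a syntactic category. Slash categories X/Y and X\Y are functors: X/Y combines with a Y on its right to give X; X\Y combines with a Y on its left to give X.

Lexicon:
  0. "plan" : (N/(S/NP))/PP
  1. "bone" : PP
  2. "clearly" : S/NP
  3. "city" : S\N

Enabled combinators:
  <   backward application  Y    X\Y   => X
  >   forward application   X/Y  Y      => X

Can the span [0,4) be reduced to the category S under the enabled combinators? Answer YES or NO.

[0,4] S   <
  [0,3] N   >
    [0,2] N/(S/NP)   >
      [0,1] "plan" : (N/(S/NP))/PP
      [1,2] "bone" : PP
    [2,3] "clearly" : S/NP
  [3,4] "city" : S\N

YES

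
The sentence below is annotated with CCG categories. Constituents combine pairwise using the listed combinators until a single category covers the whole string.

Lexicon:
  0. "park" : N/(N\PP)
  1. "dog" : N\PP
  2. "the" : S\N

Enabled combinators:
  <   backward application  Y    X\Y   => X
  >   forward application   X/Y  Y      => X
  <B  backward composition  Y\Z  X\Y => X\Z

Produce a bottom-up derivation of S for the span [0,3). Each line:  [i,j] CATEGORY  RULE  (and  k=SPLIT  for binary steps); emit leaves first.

[0,3] S   <
  [0,2] N   >
    [0,1] "park" : N/(N\PP)
    [1,2] "dog" : N\PP
  [2,3] "the" : S\N

[0,1] N/(N\PP)  lex  "park"
[1,2] N\PP  lex  "dog"
[0,2] N  >  k=1
[2,3] S\N  lex  "the"
[0,3] S  <  k=2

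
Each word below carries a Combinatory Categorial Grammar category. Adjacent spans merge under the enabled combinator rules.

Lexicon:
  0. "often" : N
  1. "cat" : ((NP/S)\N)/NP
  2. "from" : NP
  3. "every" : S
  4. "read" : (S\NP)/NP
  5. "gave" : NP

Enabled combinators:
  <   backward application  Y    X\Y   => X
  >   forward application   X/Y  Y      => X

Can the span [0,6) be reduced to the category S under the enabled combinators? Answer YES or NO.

[0,6] S   <
  [0,4] NP   >
    [0,3] NP/S   <
      [0,1] "often" : N
      [1,3] (NP/S)\N   >
        [1,2] "cat" : ((NP/S)\N)/NP
        [2,3] "from" : NP
    [3,4] "every" : S
  [4,6] S\NP   >
    [4,5] "read" : (S\NP)/NP
    [5,6] "gave" : NP

YES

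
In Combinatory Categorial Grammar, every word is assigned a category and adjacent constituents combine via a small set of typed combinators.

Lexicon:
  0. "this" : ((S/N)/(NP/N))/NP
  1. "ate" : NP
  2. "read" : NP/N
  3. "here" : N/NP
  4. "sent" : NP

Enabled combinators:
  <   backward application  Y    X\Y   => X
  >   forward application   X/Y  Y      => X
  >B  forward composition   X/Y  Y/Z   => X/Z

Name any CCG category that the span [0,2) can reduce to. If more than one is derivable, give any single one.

(S/N)/(NP/N)

[0,5] S   >
  [0,3] S/N   >
    [0,2] (S/N)/(NP/N)   >
      [0,1] "this" : ((S/N)/(NP/N))/NP
      [1,2] "ate" : NP
    [2,3] "read" : NP/N
  [3,5] N   >
    [3,4] "here" : N/NP
    [4,5] "sent" : NP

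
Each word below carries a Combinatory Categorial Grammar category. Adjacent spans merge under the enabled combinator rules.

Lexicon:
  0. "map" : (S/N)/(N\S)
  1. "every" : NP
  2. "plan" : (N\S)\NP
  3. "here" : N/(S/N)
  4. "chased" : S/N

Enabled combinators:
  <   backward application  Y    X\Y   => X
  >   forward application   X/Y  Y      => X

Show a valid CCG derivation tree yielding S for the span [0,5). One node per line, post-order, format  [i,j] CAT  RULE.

[0,5] S   >
  [0,3] S/N   >
    [0,1] "map" : (S/N)/(N\S)
    [1,3] N\S   <
      [1,2] "every" : NP
      [2,3] "plan" : (N\S)\NP
  [3,5] N   >
    [3,4] "here" : N/(S/N)
    [4,5] "chased" : S/N

[0,1] (S/N)/(N\S)  lex  "map"
[1,2] NP  lex  "every"
[2,3] (N\S)\NP  lex  "plan"
[1,3] N\S  <  k=2
[0,3] S/N  >  k=1
[3,4] N/(S/N)  lex  "here"
[4,5] S/N  lex  "chased"
[3,5] N  >  k=4
[0,5] S  >  k=3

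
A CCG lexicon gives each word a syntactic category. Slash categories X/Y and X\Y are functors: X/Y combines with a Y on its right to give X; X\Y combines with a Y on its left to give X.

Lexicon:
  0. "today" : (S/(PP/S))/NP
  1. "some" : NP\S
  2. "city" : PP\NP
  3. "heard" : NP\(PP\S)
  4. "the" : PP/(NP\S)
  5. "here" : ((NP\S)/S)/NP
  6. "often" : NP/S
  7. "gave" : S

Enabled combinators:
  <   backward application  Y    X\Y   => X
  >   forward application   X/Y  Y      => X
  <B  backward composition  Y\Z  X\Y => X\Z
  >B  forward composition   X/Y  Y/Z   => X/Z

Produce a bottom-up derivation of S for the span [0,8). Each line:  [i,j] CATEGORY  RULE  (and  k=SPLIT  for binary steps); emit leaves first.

[0,1] (S/(PP/S))/NP  lex  "today"
[1,2] NP\S  lex  "some"
[2,3] PP\NP  lex  "city"
[1,3] PP\S  <B  k=2
[3,4] NP\(PP\S)  lex  "heard"
[1,4] NP  <  k=3
[0,4] S/(PP/S)  >  k=1
[4,5] PP/(NP\S)  lex  "the"
[5,6] ((NP\S)/S)/NP  lex  "here"
[6,7] NP/S  lex  "often"
[7,8] S  lex  "gave"
[6,8] NP  >  k=7
[5,8] (NP\S)/S  >  k=6
[4,8] PP/S  >B  k=5
[0,8] S  >  k=4

[0,8] S   >
  [0,4] S/(PP/S)   >
    [0,1] "today" : (S/(PP/S))/NP
    [1,4] NP   <
      [1,3] PP\S   <B
        [1,2] "some" : NP\S
        [2,3] "city" : PP\NP
      [3,4] "heard" : NP\(PP\S)
  [4,8] PP/S   >B
    [4,5] "the" : PP/(NP\S)
    [5,8] (NP\S)/S   >
      [5,6] "here" : ((NP\S)/S)/NP
      [6,8] NP   >
        [6,7] "often" : NP/S
        [7,8] "gave" : S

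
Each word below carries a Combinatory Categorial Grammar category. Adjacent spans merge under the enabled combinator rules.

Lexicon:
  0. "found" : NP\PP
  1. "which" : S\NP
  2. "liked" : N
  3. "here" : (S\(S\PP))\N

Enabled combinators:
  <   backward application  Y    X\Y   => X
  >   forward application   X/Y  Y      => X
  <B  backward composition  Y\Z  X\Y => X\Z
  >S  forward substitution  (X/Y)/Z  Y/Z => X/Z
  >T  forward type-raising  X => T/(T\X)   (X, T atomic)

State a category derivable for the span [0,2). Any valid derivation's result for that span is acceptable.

[0,4] S   <
  [0,2] S\PP   <B
    [0,1] "found" : NP\PP
    [1,2] "which" : S\NP
  [2,4] S\(S\PP)   <
    [2,3] "liked" : N
    [3,4] "here" : (S\(S\PP))\N

S\PP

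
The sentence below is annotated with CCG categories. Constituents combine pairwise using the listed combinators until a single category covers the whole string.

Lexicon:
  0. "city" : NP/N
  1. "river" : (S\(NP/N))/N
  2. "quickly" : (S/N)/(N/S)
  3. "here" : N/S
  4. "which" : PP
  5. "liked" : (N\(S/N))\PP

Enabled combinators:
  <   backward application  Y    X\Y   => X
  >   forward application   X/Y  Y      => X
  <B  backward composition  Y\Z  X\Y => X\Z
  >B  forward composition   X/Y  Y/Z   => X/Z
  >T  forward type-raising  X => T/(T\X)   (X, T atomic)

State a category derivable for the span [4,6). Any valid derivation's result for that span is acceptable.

[0,6] S   <
  [0,1] "city" : NP/N
  [1,6] S\(NP/N)   >
    [1,2] "river" : (S\(NP/N))/N
    [2,6] N   <
      [2,4] S/N   >
        [2,3] "quickly" : (S/N)/(N/S)
        [3,4] "here" : N/S
      [4,6] N\(S/N)   <
        [4,5] "which" : PP
        [5,6] "liked" : (N\(S/N))\PP

N\(S/N)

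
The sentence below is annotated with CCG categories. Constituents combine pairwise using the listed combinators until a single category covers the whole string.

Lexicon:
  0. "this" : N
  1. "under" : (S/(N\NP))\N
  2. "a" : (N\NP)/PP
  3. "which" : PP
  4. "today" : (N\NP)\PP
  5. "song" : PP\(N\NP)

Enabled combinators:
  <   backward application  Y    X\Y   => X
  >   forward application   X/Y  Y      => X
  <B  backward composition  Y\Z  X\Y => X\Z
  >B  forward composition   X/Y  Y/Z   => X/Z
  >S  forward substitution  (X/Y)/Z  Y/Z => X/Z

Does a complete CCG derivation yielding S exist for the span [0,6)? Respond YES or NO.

[0,6] S   >
  [0,3] S/PP   >B
    [0,2] S/(N\NP)   <
      [0,1] "this" : N
      [1,2] "under" : (S/(N\NP))\N
    [2,3] "a" : (N\NP)/PP
  [3,6] PP   <
    [3,5] N\NP   <
      [3,4] "which" : PP
      [4,5] "today" : (N\NP)\PP
    [5,6] "song" : PP\(N\NP)

YES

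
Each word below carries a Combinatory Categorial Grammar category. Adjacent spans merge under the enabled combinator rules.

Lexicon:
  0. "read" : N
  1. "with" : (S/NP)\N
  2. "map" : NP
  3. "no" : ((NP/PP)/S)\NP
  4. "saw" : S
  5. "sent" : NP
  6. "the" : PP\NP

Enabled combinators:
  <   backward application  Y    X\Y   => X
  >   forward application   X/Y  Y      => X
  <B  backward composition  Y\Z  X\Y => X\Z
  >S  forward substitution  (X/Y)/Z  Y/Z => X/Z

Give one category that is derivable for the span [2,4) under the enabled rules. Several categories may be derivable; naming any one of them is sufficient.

[0,7] S   >
  [0,2] S/NP   <
    [0,1] "read" : N
    [1,2] "with" : (S/NP)\N
  [2,7] NP   >
    [2,5] NP/PP   >
      [2,4] (NP/PP)/S   <
        [2,3] "map" : NP
        [3,4] "no" : ((NP/PP)/S)\NP
      [4,5] "saw" : S
    [5,7] PP   <
      [5,6] "sent" : NP
      [6,7] "the" : PP\NP

(NP/PP)/S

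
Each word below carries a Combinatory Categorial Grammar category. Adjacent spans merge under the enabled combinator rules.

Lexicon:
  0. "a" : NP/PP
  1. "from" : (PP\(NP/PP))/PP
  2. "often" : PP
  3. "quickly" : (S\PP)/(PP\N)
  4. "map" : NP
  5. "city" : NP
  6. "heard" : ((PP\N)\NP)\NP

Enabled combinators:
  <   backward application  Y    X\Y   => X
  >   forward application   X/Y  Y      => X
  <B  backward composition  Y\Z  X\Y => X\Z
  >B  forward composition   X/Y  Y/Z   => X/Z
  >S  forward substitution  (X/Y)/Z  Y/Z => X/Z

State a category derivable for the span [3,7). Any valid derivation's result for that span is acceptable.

[0,7] S   <
  [0,3] PP   <
    [0,1] "a" : NP/PP
    [1,3] PP\(NP/PP)   >
      [1,2] "from" : (PP\(NP/PP))/PP
      [2,3] "often" : PP
  [3,7] S\PP   >
    [3,4] "quickly" : (S\PP)/(PP\N)
    [4,7] PP\N   <
      [4,5] "map" : NP
      [5,7] (PP\N)\NP   <
        [5,6] "city" : NP
        [6,7] "heard" : ((PP\N)\NP)\NP

S\PP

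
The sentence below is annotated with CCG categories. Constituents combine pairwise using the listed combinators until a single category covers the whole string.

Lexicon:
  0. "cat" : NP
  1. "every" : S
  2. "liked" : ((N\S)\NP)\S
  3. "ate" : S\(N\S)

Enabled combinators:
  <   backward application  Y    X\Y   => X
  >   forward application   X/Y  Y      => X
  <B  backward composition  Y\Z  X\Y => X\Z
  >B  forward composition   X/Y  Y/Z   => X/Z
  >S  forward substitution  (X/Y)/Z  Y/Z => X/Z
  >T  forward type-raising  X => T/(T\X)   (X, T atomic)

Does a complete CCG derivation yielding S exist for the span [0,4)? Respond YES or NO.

[0,4] S   <
  [0,1] "cat" : NP
  [1,4] S\NP   <B
    [1,3] (N\S)\NP   <
      [1,2] "every" : S
      [2,3] "liked" : ((N\S)\NP)\S
    [3,4] "ate" : S\(N\S)

YES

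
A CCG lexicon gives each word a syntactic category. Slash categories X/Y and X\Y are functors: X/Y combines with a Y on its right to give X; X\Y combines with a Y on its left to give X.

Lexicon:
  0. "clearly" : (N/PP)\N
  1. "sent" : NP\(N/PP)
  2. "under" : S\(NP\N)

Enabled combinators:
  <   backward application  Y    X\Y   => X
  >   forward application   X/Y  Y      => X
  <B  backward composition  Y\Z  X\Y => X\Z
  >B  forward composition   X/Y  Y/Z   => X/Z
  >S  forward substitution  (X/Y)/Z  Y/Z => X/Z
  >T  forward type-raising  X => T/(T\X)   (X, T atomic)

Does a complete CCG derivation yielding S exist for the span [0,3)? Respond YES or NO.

YES

[0,3] S   <
  [0,2] NP\N   <B
    [0,1] "clearly" : (N/PP)\N
    [1,2] "sent" : NP\(N/PP)
  [2,3] "under" : S\(NP\N)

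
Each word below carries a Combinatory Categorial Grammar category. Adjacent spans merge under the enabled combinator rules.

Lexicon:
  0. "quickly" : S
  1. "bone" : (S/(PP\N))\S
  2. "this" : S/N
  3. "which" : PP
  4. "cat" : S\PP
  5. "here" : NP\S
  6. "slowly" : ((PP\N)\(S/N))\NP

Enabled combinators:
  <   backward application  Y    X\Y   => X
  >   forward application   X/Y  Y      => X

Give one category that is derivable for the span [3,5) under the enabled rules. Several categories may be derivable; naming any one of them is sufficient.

[0,7] S   >
  [0,2] S/(PP\N)   <
    [0,1] "quickly" : S
    [1,2] "bone" : (S/(PP\N))\S
  [2,7] PP\N   <
    [2,3] "this" : S/N
    [3,7] (PP\N)\(S/N)   <
      [3,6] NP   <
        [3,5] S   <
          [3,4] "which" : PP
          [4,5] "cat" : S\PP
        [5,6] "here" : NP\S
      [6,7] "slowly" : ((PP\N)\(S/N))\NP

S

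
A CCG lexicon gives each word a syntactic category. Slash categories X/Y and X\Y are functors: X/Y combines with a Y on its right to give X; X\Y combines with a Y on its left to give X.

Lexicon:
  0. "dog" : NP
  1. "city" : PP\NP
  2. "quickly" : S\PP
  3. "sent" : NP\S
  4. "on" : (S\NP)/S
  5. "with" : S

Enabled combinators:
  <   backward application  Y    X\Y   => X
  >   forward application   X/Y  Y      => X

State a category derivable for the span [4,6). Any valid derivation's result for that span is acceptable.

S\NP

[0,6] S   <
  [0,4] NP   <
    [0,3] S   <
      [0,2] PP   <
        [0,1] "dog" : NP
        [1,2] "city" : PP\NP
      [2,3] "quickly" : S\PP
    [3,4] "sent" : NP\S
  [4,6] S\NP   >
    [4,5] "on" : (S\NP)/S
    [5,6] "with" : S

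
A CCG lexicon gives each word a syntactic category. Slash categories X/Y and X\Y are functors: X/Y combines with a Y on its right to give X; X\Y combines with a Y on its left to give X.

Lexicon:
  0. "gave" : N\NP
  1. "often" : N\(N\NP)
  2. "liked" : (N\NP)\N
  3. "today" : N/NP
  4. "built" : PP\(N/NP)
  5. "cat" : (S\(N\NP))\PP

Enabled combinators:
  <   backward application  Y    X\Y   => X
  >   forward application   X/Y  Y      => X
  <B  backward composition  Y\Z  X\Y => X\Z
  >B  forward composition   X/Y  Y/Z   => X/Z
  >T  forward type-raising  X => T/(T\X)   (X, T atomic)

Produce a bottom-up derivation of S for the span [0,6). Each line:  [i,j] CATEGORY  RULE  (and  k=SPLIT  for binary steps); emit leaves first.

[0,6] S   <
  [0,3] N\NP   <
    [0,2] N   <
      [0,1] "gave" : N\NP
      [1,2] "often" : N\(N\NP)
    [2,3] "liked" : (N\NP)\N
  [3,6] S\(N\NP)   <
    [3,5] PP   <
      [3,4] "today" : N/NP
      [4,5] "built" : PP\(N/NP)
    [5,6] "cat" : (S\(N\NP))\PP

[0,1] N\NP  lex  "gave"
[1,2] N\(N\NP)  lex  "often"
[0,2] N  <  k=1
[2,3] (N\NP)\N  lex  "liked"
[0,3] N\NP  <  k=2
[3,4] N/NP  lex  "today"
[4,5] PP\(N/NP)  lex  "built"
[3,5] PP  <  k=4
[5,6] (S\(N\NP))\PP  lex  "cat"
[3,6] S\(N\NP)  <  k=5
[0,6] S  <  k=3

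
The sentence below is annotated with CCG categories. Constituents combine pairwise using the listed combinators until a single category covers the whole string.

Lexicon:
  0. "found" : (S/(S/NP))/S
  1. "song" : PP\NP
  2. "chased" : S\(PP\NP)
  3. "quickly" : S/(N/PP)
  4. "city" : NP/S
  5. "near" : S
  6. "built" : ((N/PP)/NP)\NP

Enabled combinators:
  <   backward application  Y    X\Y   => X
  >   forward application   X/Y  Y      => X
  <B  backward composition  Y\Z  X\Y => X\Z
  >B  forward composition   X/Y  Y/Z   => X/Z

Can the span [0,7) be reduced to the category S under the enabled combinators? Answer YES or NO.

YES

[0,7] S   >
  [0,3] S/(S/NP)   >
    [0,1] "found" : (S/(S/NP))/S
    [1,3] S   <
      [1,2] "song" : PP\NP
      [2,3] "chased" : S\(PP\NP)
  [3,7] S/NP   >B
    [3,4] "quickly" : S/(N/PP)
    [4,7] (N/PP)/NP   <
      [4,6] NP   >
        [4,5] "city" : NP/S
        [5,6] "near" : S
      [6,7] "built" : ((N/PP)/NP)\NP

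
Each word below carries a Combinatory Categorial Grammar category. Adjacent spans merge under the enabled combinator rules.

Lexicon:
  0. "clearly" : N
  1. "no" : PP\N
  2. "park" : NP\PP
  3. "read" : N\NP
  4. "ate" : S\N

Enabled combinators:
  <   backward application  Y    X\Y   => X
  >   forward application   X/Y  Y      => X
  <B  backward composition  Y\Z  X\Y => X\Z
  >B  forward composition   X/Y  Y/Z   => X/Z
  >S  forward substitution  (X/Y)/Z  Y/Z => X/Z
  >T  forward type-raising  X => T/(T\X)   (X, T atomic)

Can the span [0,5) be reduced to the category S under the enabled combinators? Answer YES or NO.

[0,5] S   <
  [0,4] N   <
    [0,2] PP   >
      [0,1] PP/(PP\N)   >T
        [0,1] "clearly" : N
      [1,2] "no" : PP\N
    [2,4] N\PP   <B
      [2,3] "park" : NP\PP
      [3,4] "read" : N\NP
  [4,5] "ate" : S\N

YES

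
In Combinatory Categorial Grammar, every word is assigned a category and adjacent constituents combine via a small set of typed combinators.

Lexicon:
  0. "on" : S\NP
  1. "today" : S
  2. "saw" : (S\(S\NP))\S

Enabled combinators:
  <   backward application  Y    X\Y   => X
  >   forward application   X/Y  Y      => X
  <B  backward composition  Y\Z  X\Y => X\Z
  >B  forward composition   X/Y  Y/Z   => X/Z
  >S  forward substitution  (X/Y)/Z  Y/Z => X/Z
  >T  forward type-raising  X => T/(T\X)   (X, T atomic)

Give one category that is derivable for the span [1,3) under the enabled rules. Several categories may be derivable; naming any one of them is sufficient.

[0,3] S   <
  [0,1] "on" : S\NP
  [1,3] S\(S\NP)   <
    [1,2] "today" : S
    [2,3] "saw" : (S\(S\NP))\S

S\(S\NP)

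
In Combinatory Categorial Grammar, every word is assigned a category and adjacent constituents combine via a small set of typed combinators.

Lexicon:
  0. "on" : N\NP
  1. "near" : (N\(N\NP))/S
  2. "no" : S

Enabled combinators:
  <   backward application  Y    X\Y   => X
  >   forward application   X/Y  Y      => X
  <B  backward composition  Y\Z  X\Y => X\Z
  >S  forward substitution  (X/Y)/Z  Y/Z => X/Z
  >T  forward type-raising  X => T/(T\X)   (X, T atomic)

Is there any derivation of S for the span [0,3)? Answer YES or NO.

N\NP (N\(N\NP))/S S
CKY chart[0,3] = {N, N/(N\N), NP/(NP\N), PP/(PP\N), S/(S\N)}; S ∉ chart

NO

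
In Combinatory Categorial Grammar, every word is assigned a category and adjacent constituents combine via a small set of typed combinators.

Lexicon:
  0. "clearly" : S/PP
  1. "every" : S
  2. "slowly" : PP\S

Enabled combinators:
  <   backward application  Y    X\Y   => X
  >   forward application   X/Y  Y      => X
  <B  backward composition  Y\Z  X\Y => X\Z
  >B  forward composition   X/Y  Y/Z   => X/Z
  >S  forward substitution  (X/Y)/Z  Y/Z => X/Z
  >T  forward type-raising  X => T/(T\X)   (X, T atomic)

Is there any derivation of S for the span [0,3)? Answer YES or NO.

[0,3] S   >
  [0,1] "clearly" : S/PP
  [1,3] PP   >
    [1,2] PP/(PP\S)   >T
      [1,2] "every" : S
    [2,3] "slowly" : PP\S

YES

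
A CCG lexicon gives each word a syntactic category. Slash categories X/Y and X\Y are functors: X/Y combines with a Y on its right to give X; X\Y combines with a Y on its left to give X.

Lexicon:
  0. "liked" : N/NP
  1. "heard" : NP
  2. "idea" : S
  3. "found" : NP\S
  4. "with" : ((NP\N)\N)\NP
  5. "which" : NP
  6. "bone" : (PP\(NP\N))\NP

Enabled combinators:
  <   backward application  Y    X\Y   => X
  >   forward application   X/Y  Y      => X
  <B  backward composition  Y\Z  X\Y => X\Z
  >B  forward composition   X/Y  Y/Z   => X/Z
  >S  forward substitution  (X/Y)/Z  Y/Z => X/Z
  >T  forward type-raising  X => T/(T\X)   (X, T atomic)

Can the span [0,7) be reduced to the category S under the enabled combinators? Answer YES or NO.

N/NP NP S NP\S ((NP\N)\N)\NP NP (PP\(NP\N))\NP
CKY chart[0,7] = {N/(N\PP), NP/(NP\PP), PP, PP/(PP\PP), S/(S\PP)}; S ∉ chart

NO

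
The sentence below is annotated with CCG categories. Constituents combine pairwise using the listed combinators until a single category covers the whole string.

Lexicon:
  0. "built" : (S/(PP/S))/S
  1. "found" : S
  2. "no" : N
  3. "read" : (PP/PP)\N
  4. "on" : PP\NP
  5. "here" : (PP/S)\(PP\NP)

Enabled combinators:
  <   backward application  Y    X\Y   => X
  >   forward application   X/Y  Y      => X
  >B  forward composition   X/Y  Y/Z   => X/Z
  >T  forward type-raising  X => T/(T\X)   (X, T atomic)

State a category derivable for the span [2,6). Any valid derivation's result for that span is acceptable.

PP/S

[0,6] S   >
  [0,2] S/(PP/S)   >
    [0,1] "built" : (S/(PP/S))/S
    [1,2] "found" : S
  [2,6] PP/S   >B
    [2,4] PP/PP   <
      [2,3] "no" : N
      [3,4] "read" : (PP/PP)\N
    [4,6] PP/S   <
      [4,5] "on" : PP\NP
      [5,6] "here" : (PP/S)\(PP\NP)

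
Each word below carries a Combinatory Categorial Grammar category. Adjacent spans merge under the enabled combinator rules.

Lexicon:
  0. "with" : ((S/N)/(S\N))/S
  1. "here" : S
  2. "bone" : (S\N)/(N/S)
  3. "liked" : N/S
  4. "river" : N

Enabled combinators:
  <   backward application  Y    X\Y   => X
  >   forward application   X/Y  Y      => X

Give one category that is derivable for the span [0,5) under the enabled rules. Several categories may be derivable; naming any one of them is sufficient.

[0,5] S   >
  [0,4] S/N   >
    [0,2] (S/N)/(S\N)   >
      [0,1] "with" : ((S/N)/(S\N))/S
      [1,2] "here" : S
    [2,4] S\N   >
      [2,3] "bone" : (S\N)/(N/S)
      [3,4] "liked" : N/S
  [4,5] "river" : N

S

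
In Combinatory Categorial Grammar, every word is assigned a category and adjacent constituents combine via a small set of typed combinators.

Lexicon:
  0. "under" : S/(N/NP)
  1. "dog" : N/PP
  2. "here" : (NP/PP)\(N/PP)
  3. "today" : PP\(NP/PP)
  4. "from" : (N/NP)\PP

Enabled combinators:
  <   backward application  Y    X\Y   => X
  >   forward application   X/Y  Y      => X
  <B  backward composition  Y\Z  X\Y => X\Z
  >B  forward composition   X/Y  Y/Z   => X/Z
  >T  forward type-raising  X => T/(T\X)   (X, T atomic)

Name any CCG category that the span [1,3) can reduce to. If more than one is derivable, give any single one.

[0,5] S   >
  [0,1] "under" : S/(N/NP)
  [1,5] N/NP   <
    [1,4] PP   <
      [1,3] NP/PP   <
        [1,2] "dog" : N/PP
        [2,3] "here" : (NP/PP)\(N/PP)
      [3,4] "today" : PP\(NP/PP)
    [4,5] "from" : (N/NP)\PP

NP/PP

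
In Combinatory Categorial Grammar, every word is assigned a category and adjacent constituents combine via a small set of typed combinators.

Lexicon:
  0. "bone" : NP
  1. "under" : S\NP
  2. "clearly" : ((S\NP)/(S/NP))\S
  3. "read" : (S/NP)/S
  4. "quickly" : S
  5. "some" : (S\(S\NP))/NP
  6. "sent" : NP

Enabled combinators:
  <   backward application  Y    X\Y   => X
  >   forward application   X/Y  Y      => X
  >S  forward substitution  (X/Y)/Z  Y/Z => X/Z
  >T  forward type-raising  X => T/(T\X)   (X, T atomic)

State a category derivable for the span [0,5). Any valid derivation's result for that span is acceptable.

S\NP

[0,7] S   <
  [0,5] S\NP   >
    [0,3] (S\NP)/(S/NP)   <
      [0,2] S   <
        [0,1] "bone" : NP
        [1,2] "under" : S\NP
      [2,3] "clearly" : ((S\NP)/(S/NP))\S
    [3,5] S/NP   >
      [3,4] "read" : (S/NP)/S
      [4,5] "quickly" : S
  [5,7] S\(S\NP)   >
    [5,6] "some" : (S\(S\NP))/NP
    [6,7] "sent" : NP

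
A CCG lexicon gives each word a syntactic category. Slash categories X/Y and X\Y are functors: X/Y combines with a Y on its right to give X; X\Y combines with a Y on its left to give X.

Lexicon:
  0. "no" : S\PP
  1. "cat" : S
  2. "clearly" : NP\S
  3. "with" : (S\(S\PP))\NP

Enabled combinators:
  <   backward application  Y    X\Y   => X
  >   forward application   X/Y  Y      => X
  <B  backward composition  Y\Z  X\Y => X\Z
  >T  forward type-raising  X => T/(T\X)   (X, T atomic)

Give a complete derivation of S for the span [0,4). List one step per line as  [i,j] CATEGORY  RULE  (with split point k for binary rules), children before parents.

[0,4] S   <
  [0,1] "no" : S\PP
  [1,4] S\(S\PP)   <
    [1,3] NP   <
      [1,2] "cat" : S
      [2,3] "clearly" : NP\S
    [3,4] "with" : (S\(S\PP))\NP

[0,1] S\PP  lex  "no"
[1,2] S  lex  "cat"
[2,3] NP\S  lex  "clearly"
[1,3] NP  <  k=2
[3,4] (S\(S\PP))\NP  lex  "with"
[1,4] S\(S\PP)  <  k=3
[0,4] S  <  k=1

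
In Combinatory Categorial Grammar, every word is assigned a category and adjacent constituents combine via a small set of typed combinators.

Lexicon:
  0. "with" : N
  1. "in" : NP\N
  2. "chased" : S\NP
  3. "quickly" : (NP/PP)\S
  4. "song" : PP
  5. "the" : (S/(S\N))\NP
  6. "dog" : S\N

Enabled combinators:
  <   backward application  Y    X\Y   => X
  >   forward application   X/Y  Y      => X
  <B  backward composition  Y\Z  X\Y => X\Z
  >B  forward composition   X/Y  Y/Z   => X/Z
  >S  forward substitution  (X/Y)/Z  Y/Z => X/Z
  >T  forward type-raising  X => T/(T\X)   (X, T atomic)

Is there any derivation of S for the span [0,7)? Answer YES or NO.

[0,7] S   >
  [0,6] S/(S\N)   <
    [0,5] NP   >
      [0,4] NP/PP   <
        [0,3] S   <
          [0,2] NP   >
            [0,1] NP/(NP\N)   >T
              [0,1] "with" : N
            [1,2] "in" : NP\N
          [2,3] "chased" : S\NP
        [3,4] "quickly" : (NP/PP)\S
      [4,5] "song" : PP
    [5,6] "the" : (S/(S\N))\NP
  [6,7] "dog" : S\N

YES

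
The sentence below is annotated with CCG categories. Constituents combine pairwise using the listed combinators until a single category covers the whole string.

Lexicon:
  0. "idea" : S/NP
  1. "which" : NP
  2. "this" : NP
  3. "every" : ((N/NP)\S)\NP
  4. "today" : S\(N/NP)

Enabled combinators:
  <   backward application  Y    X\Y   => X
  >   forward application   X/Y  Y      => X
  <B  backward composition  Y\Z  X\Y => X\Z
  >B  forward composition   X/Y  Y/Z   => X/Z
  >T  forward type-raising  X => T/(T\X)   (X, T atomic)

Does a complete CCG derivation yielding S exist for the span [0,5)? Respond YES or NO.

YES

[0,5] S   <
  [0,4] N/NP   <
    [0,2] S   >
      [0,1] "idea" : S/NP
      [1,2] "which" : NP
    [2,4] (N/NP)\S   <
      [2,3] "this" : NP
      [3,4] "every" : ((N/NP)\S)\NP
  [4,5] "today" : S\(N/NP)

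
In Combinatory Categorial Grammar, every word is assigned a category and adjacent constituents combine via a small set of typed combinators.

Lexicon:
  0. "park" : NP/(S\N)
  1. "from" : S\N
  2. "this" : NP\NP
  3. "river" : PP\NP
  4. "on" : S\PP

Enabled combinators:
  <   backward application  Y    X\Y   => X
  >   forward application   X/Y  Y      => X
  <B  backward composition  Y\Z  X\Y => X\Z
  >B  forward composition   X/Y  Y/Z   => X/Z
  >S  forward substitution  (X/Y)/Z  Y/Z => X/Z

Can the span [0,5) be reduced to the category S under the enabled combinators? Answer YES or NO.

YES

[0,5] S   <
  [0,2] NP   >
    [0,1] "park" : NP/(S\N)
    [1,2] "from" : S\N
  [2,5] S\NP   <B
    [2,3] "this" : NP\NP
    [3,5] S\NP   <B
      [3,4] "river" : PP\NP
      [4,5] "on" : S\PP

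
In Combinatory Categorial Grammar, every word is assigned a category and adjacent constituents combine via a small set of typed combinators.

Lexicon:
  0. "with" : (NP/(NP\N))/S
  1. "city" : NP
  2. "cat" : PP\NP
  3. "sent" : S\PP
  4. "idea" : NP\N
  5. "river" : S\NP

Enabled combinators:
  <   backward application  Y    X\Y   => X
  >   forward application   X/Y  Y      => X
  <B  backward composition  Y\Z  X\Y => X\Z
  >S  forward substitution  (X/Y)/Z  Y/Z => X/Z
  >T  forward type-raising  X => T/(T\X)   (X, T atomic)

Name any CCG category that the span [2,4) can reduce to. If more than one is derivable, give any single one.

[0,6] S   <
  [0,5] NP   >
    [0,4] NP/(NP\N)   >
      [0,1] "with" : (NP/(NP\N))/S
      [1,4] S   >
        [1,2] S/(S\NP)   >T
          [1,2] "city" : NP
        [2,4] S\NP   <B
          [2,3] "cat" : PP\NP
          [3,4] "sent" : S\PP
    [4,5] "idea" : NP\N
  [5,6] "river" : S\NP

S\NP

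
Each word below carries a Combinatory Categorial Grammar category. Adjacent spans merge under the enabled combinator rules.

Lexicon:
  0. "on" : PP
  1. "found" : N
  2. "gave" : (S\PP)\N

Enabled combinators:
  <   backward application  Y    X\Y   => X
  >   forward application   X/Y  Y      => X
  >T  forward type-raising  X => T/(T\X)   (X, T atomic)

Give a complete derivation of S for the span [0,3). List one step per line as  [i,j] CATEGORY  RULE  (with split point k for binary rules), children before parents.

[0,3] S   <
  [0,1] "on" : PP
  [1,3] S\PP   <
    [1,2] "found" : N
    [2,3] "gave" : (S\PP)\N

[0,1] PP  lex  "on"
[1,2] N  lex  "found"
[2,3] (S\PP)\N  lex  "gave"
[1,3] S\PP  <  k=2
[0,3] S  <  k=1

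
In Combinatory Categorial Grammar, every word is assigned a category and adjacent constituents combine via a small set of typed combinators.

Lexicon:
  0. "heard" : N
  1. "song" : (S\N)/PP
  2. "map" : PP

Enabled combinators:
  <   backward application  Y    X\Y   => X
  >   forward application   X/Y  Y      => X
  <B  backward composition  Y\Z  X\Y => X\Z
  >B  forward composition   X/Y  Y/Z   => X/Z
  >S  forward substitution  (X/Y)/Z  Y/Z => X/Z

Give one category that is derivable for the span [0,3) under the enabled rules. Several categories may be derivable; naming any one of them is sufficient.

[0,3] S   <
  [0,1] "heard" : N
  [1,3] S\N   >
    [1,2] "song" : (S\N)/PP
    [2,3] "map" : PP

S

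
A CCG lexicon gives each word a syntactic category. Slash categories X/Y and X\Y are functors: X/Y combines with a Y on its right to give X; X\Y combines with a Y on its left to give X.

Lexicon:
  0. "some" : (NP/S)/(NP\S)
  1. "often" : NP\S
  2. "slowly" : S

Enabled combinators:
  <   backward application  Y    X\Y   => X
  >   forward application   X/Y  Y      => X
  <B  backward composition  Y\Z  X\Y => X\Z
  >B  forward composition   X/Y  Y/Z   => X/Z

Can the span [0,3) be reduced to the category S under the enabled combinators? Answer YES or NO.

(NP/S)/(NP\S) NP\S S
CKY chart[0,3] = {NP}; S ∉ chart

NO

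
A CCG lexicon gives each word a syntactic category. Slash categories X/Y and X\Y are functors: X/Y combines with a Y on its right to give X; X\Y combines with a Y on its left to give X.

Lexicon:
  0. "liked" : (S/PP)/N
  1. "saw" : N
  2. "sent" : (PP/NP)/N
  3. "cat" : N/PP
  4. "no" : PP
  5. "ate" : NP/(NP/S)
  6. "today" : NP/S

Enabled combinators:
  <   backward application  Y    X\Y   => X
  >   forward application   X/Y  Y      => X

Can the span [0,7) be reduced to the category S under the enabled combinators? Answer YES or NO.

YES

[0,7] S   >
  [0,2] S/PP   >
    [0,1] "liked" : (S/PP)/N
    [1,2] "saw" : N
  [2,7] PP   >
    [2,5] PP/NP   >
      [2,3] "sent" : (PP/NP)/N
      [3,5] N   >
        [3,4] "cat" : N/PP
        [4,5] "no" : PP
    [5,7] NP   >
      [5,6] "ate" : NP/(NP/S)
      [6,7] "today" : NP/S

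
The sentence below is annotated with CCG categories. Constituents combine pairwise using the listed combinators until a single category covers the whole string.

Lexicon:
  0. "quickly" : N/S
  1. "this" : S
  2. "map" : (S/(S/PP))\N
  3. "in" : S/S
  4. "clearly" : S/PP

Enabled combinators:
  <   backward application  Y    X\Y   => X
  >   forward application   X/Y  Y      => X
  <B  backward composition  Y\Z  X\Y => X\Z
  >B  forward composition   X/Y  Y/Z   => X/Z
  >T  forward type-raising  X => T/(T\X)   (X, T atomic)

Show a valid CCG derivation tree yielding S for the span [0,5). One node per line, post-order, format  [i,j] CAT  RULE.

[0,1] N/S  lex  "quickly"
[1,2] S  lex  "this"
[0,2] N  >  k=1
[2,3] (S/(S/PP))\N  lex  "map"
[0,3] S/(S/PP)  <  k=2
[3,4] S/S  lex  "in"
[4,5] S/PP  lex  "clearly"
[3,5] S/PP  >B  k=4
[0,5] S  >  k=3

[0,5] S   >
  [0,3] S/(S/PP)   <
    [0,2] N   >
      [0,1] "quickly" : N/S
      [1,2] "this" : S
    [2,3] "map" : (S/(S/PP))\N
  [3,5] S/PP   >B
    [3,4] "in" : S/S
    [4,5] "clearly" : S/PP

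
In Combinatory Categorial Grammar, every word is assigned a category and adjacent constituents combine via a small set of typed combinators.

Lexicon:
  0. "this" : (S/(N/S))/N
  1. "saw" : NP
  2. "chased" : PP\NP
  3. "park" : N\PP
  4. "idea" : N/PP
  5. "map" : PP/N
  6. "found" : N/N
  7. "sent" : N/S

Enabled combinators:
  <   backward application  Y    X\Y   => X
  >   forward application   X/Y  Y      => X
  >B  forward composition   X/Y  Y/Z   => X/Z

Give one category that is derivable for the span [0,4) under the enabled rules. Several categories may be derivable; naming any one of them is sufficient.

S/(N/S)

[0,8] S   >
  [0,4] S/(N/S)   >
    [0,1] "this" : (S/(N/S))/N
    [1,4] N   <
      [1,3] PP   <
        [1,2] "saw" : NP
        [2,3] "chased" : PP\NP
      [3,4] "park" : N\PP
  [4,8] N/S   >B
    [4,7] N/N   >B
      [4,5] "idea" : N/PP
      [5,7] PP/N   >B
        [5,6] "map" : PP/N
        [6,7] "found" : N/N
    [7,8] "sent" : N/S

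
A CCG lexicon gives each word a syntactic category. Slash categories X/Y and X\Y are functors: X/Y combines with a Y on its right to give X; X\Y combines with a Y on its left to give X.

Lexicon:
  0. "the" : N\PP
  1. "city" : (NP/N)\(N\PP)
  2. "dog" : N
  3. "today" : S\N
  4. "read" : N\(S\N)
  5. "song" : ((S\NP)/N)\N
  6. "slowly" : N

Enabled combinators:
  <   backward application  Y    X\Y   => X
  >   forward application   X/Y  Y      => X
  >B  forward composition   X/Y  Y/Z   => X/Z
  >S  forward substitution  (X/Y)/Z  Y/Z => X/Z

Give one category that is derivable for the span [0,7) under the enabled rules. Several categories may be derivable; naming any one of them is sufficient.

S

[0,7] S   <
  [0,3] NP   >
    [0,2] NP/N   <
      [0,1] "the" : N\PP
      [1,2] "city" : (NP/N)\(N\PP)
    [2,3] "dog" : N
  [3,7] S\NP   >
    [3,6] (S\NP)/N   <
      [3,5] N   <
        [3,4] "today" : S\N
        [4,5] "read" : N\(S\N)
      [5,6] "song" : ((S\NP)/N)\N
    [6,7] "slowly" : N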